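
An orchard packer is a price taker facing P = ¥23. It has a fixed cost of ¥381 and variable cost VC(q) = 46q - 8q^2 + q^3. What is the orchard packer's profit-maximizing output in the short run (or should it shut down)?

Variable cost is VC = 46q - 8q^2 + q^3, so AVC = VC/q = 46 - 8q + q^2 and MC = dTC/dq = 46 - 16q + 3q^2.
AVC hits its minimum where MC = AVC, at q = 4, giving min AVC = 46 - 8·4 + 4^2 = ¥30.
P = ¥23 lies below min AVC = ¥30; no output level covers variable cost.
Best response: produce nothing and absorb the ¥381 fixed cost.

Shut down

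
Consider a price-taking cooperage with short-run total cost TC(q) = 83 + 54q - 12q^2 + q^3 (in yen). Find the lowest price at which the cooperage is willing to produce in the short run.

¥18 per unit

Short-run supply begins at min AVC. From VC = 54q - 12q^2 + q^3, AVC = 54 - 12q + q^2.
dAVC/dq = -12 + 2q = 0 gives q = 6. min AVC = 54 - 12·6 + 6^2 = 18.
The firm shuts down for any P below ¥18.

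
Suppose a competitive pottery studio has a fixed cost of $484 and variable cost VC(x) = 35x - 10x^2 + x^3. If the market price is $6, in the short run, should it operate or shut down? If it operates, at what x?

From TC, MC = TC'(x) = 35 - 20x + 3x^2 and AVC = VC/x = 35 - 10x + x^2.
AVC hits its minimum where MC = AVC, at x = 5, giving min AVC = 35 - 10·5 + 5^2 = $10.
With P < min AVC ($6 < $10), every unit sold adds to the loss.
Shutting down limits the loss to fixed cost, $484.

Shut down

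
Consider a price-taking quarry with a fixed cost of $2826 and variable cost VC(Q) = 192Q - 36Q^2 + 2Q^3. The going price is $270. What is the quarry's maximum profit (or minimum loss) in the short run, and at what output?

Profit = -$122 at Q = 13

AVC = 192 - 36Q + 2Q^2; min AVC = $30 at Q = 9. Since P = $270 ≥ min AVC, the firm produces.
With MC = 192 - 72Q + 6Q^2, P = MC on the upward-sloping part at Q* = 13.
TR = 270·13 = 3510. TC = 2826 + 806 = 3632. Profit = 3510 − 3632 = -$122.
By producing, the firm covers all variable cost plus $2704 of fixed cost; shutting down would lose the full $2826.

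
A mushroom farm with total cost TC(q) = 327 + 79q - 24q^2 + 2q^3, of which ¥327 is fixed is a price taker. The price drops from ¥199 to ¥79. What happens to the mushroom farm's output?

AVC = 79 - 24q + 2q^2, minimized at q = 6 where min AVC = ¥7. MC = 79 - 48q + 6q^2.
With P = ¥199 above the shutdown price, P = MC gives q = 10.
At P = ¥79 ≥ min AVC, set P = MC: q = 8. The firm stays open but cuts output.

Output falls from 10 to 8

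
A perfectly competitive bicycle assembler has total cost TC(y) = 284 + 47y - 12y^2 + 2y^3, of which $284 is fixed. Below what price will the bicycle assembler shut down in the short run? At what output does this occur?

$29 per unit, at y = 3

The firm shuts down when price falls below the minimum of average variable cost. AVC = VC/y = 47 - 12y + 2y^2.
dAVC/dy = -12 + 4y = 0 gives y = 3. min AVC = 47 - 12·3 + 2·3^2 = 29.
So the shutdown price is $29.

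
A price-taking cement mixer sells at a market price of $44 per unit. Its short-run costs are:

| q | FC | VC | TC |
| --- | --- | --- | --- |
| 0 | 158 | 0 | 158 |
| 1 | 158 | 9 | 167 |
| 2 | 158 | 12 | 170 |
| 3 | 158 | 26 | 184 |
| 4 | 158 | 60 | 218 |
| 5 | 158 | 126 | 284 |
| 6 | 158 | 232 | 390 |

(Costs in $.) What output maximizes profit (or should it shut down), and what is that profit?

Profit at each row (π = 44q − TC): q=0: -158; q=1: -123; q=2: -82; q=3: -52; q=4: -42; q=5: -64; q=6: -126.
Profit is maximized at q = 4. AVC there is 60/4 = $15 ≤ P, so producing beats shutting down (which would give -$158).

q = 4; profit = -$42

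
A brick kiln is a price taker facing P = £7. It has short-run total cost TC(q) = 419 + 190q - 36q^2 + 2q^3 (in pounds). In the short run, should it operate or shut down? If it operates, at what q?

Shut down

Strip out fixed cost: VC = 190q - 36q^2 + 2q^3. Then AVC = 190 - 36q + 2q^2 and MC = 190 - 72q + 6q^2.
The AVC parabola has its vertex at q = 36/4 = 9, where AVC = 190 - 36·9 + 2·9^2 = £28.
Since P = £7 < min AVC = £28, price fails to cover variable cost at any output.
The firm minimizes its loss by shutting down and losing only its fixed cost of £419.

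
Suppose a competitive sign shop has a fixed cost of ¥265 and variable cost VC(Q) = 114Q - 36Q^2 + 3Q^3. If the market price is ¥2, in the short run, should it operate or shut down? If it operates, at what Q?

Strip out fixed cost: VC = 114Q - 36Q^2 + 3Q^3. Then AVC = 114 - 36Q + 3Q^2 and MC = 114 - 72Q + 9Q^2.
AVC hits its minimum where MC = AVC, at Q = 6, giving min AVC = 114 - 36·6 + 3·6^2 = ¥6.
With P < min AVC (¥2 < ¥6), every unit sold adds to the loss.
Shutting down limits the loss to fixed cost, ¥265.

Shut down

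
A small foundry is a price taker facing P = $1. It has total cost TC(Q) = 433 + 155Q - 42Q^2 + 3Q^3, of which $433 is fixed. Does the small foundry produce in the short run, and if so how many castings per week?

Strip out fixed cost: VC = 155Q - 42Q^2 + 3Q^3. Then AVC = 155 - 42Q + 3Q^2 and MC = 155 - 84Q + 9Q^2.
AVC is minimized where dAVC/dQ = -42 + 6Q = 0, at Q = 7; min AVC = 155 - 42·7 + 3·7^2 = $8.
Since P = $1 < min AVC = $8, price fails to cover variable cost at any output.
Best response: produce nothing and absorb the $433 fixed cost.

Shut down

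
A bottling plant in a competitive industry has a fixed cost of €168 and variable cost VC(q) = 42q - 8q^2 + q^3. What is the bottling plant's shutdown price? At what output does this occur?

The shutdown price is the minimum of AVC. VC = 42q - 8q^2 + q^3, so AVC = 42 - 8q + q^2.
At the minimum of AVC, MC = AVC. MC = 42 - 16q + 3q^2; setting MC = AVC gives 2q^2 - 8q = 0, so q = 4. min AVC = 26.
So the shutdown price is €26.

€26 per unit, at q = 4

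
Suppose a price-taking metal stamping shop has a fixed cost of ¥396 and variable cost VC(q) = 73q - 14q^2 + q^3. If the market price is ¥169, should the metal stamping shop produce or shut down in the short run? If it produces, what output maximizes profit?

Produce at q = 12

Variable cost is VC = 73q - 14q^2 + q^3, so AVC = VC/q = 73 - 14q + q^2 and MC = dTC/dq = 73 - 28q + 3q^2.
AVC hits its minimum where MC = AVC, at q = 7, giving min AVC = 73 - 14·7 + 7^2 = ¥24.
Because ¥169 ≥ ¥24, revenue can cover variable cost; the firm operates.
Set P = MC: 169 = 73 - 28q + 3q^2 → -96 - 28q + 3q^2 = 0. The roots are q = -8/3 and q = 12; the profit-maximizing output is on the rising part of MC, so q* = 12.
Check: AVC at q = 12 is ¥49 ≤ P, so revenue covers variable cost.
Profit = P·q − TC = 169·12 − 984 = ¥1044.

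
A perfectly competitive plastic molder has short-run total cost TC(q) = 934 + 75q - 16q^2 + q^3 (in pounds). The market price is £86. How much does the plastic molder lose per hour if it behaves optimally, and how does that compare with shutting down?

Profit = -£208 at q = 11

AVC = 75 - 16q + q^2; min AVC = £11 at q = 8. Since P = £86 ≥ min AVC, the firm produces.
With MC = 75 - 32q + 3q^2, P = MC on the upward-sloping part at q* = 11.
TR = 86·11 = 946. TC = 934 + 220 = 1154. Profit = 946 − 1154 = -£208.
By producing, the firm covers all variable cost plus £726 of fixed cost; shutting down would lose the full £934.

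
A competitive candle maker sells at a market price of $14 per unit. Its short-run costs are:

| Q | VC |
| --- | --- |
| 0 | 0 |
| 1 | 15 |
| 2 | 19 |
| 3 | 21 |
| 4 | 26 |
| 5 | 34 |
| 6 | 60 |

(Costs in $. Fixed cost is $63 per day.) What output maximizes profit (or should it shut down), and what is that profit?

Q = 5; profit = -$27

Compute π = P·Q − TC at each output: Q=0: -63; Q=1: -64; Q=2: -54; Q=3: -42; Q=4: -33; Q=5: -27; Q=6: -39.
Profit is maximized at Q = 5. AVC there is 34/5 = $6.80 ≤ P, so producing beats shutting down (which would give -$63).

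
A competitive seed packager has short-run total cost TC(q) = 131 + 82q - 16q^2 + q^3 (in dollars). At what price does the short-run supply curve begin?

The firm shuts down when price falls below the minimum of average variable cost. AVC = VC/q = 82 - 16q + q^2.
dAVC/dq = -16 + 2q = 0 gives q = 8. min AVC = 82 - 16·8 + 8^2 = 18.
For P < $18 the firm produces nothing.

$18 per unit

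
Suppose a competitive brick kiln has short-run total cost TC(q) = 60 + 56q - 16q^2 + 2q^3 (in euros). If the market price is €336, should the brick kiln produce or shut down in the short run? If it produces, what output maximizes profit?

From TC, MC = TC'(q) = 56 - 32q + 6q^2 and AVC = VC/q = 56 - 16q + 2q^2.
AVC hits its minimum where MC = AVC, at q = 4, giving min AVC = 56 - 16·4 + 2·4^2 = €24.
P = €336 exceeds min AVC = €24, so the firm stays open.
Solving P = MC: -280 - 32q + 6q^2 = 0 ⇒ q = -14/3 or 10. On the upward-sloping branch, q* = 10.
Check: AVC at q = 10 is €96 ≤ P, so revenue covers variable cost.
Profit = P·q − TC = 336·10 − 1020 = €2340.

Produce at q = 10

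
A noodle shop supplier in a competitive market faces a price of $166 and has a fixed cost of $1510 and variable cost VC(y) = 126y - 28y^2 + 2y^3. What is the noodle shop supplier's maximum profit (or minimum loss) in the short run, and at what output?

AVC = 126 - 28y + 2y^2 has its minimum $28 at y = 7; price $166 clears that bar, so the firm operates.
MC = 126 - 56y + 6y^2. Setting P = MC and taking the root on the rising branch gives y* = 10.
TR = 166·10 = 1660. TC = 1510 + 460 = 1970. Profit = 1660 − 1970 = -$310.
That loss of $310 beats the $1510 the firm would lose by shutting down; producing recovers $1200 of fixed cost.

Profit = -$310 at y = 10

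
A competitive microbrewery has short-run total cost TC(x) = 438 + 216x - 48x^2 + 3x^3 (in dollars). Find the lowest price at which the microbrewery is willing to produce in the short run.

The shutdown price is the minimum of AVC. VC = 216x - 48x^2 + 3x^3, so AVC = 216 - 48x + 3x^2.
dAVC/dx = -48 + 6x = 0 gives x = 8. min AVC = 216 - 48·8 + 3·8^2 = 24.
So the shutdown price is $24.

$24 per unit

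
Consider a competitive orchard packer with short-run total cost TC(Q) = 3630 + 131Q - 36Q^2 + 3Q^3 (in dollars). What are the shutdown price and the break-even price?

Shutdown price = $23; break-even price = $428

AVC = 131 - 36Q + 3Q^2; minimized at Q = 6, giving min AVC = $23. That is the shutdown price.
ATC = 3630/Q + 131 - 36Q + 3Q^2. Setting dATC/dQ = −3630/Q^2 − 36 + 6Q = 0 gives Q = 11 (since 6·11^3 − 36·11^2 = 3630).
min ATC = 3630/11 + 131 − 36·11 + 3·11^2 = $428. That is the break-even price.
For $23 ≤ P < $428 the firm produces at a loss; below $23 it shuts down.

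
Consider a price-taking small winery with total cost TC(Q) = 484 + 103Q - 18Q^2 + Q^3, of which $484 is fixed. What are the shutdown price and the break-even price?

Shutdown price = $22; break-even price = $70

Shutdown price = min AVC. AVC = 103 - 18Q + Q^2, with vertex at Q = 9 and minimum $22.
ATC = 484/Q + 103 - 18Q + Q^2. Setting dATC/dQ = −484/Q^2 − 18 + 2Q = 0 gives Q = 11 (since 2·11^3 − 18·11^2 = 484).
min ATC = 484/11 + 103 − 18·11 + 11^2 = $70. That is the break-even price.
For $22 ≤ P < $70 the firm produces at a loss; below $22 it shuts down.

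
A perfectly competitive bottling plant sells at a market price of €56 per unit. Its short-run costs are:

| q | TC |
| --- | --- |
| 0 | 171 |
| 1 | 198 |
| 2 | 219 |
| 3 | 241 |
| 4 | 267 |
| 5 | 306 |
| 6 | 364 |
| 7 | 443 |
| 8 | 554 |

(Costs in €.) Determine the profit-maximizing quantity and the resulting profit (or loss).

Compute π = P·q − TC at each output: q=0: -171; q=1: -142; q=2: -107; q=3: -73; q=4: -43; q=5: -26; q=6: -28; q=7: -51; q=8: -106.
Profit is maximized at q = 5. AVC there is 135/5 = €27 ≤ P, so producing beats shutting down (which would give -€171).

q = 5; profit = -€26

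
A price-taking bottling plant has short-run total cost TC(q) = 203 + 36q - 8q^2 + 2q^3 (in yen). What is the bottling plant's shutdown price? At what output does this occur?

¥28 per unit, at q = 2

Short-run supply begins at min AVC. From VC = 36q - 8q^2 + 2q^3, AVC = 36 - 8q + 2q^2.
At the minimum of AVC, MC = AVC. MC = 36 - 16q + 6q^2; setting MC = AVC gives 4q^2 - 8q = 0, so q = 2. min AVC = 28.
The firm shuts down for any P below ¥28.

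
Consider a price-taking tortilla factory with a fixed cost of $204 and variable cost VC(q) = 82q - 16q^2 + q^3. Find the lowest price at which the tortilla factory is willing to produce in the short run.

$18 per unit

The firm shuts down when price falls below the minimum of average variable cost. AVC = VC/q = 82 - 16q + q^2.
dAVC/dq = -16 + 2q = 0 gives q = 8. min AVC = 82 - 16·8 + 8^2 = 18.
So the shutdown price is $18.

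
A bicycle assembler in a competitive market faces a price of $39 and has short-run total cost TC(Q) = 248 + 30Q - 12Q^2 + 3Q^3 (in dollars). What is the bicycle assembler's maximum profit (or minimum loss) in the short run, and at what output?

Profit = -$194 at Q = 3

AVC = 30 - 12Q + 3Q^2 has its minimum $18 at Q = 2; price $39 clears that bar, so the firm operates.
MC = 30 - 24Q + 9Q^2. Setting P = MC and taking the root on the rising branch gives Q* = 3.
TR = 39·3 = 117. TC = 248 + 63 = 311. Profit = 117 − 311 = -$194.
Shutting down would mean losing the fixed cost of $248, so operating at a loss of $194 is better by $54.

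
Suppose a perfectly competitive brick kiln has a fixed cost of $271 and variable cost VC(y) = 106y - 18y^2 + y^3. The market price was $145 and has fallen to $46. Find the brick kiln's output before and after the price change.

AVC = 106 - 18y + y^2, minimized at y = 9 where min AVC = $25. MC = 106 - 36y + 3y^2.
At P = $145 ≥ min AVC, set P = MC on the rising branch: y = 13.
At P = $46 ≥ min AVC, set P = MC: y = 10. The firm stays open but cuts output.

Output falls from 13 to 10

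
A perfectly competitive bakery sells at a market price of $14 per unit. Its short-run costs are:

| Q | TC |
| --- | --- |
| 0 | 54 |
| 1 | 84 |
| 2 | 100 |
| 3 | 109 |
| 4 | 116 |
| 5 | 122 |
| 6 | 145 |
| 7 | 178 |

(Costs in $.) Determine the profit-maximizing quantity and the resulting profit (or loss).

Profit at each row (π = 14Q − TC): Q=0: -54; Q=1: -70; Q=2: -72; Q=3: -67; Q=4: -60; Q=5: -52; Q=6: -61; Q=7: -80.
Profit is maximized at Q = 5. AVC there is 68/5 = $13.60 ≤ P, so producing beats shutting down (which would give -$54).

Q = 5; profit = -$52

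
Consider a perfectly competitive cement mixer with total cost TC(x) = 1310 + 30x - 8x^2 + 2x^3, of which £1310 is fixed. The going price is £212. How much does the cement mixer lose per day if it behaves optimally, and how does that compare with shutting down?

AVC = 30 - 8x + 2x^2; min AVC = £22 at x = 2. Since P = £212 ≥ min AVC, the firm produces.
MC = 30 - 16x + 6x^2. Setting P = MC and taking the root on the rising branch gives x* = 7.
TR = 212·7 = 1484. TC = 1310 + 504 = 1814. Profit = 1484 − 1814 = -£330.
That loss of £330 beats the £1310 the firm would lose by shutting down; producing recovers £980 of fixed cost.

Profit = -£330 at x = 7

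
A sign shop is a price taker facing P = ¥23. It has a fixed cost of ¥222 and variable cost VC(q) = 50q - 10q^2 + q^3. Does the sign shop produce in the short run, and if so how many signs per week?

Strip out fixed cost: VC = 50q - 10q^2 + q^3. Then AVC = 50 - 10q + q^2 and MC = 50 - 20q + 3q^2.
AVC is minimized where dAVC/dq = -10 + 2q = 0, at q = 5; min AVC = 50 - 10·5 + 5^2 = ¥25.
With P < min AVC (¥23 < ¥25), every unit sold adds to the loss.
Best response: produce nothing and absorb the ¥222 fixed cost.

Shut down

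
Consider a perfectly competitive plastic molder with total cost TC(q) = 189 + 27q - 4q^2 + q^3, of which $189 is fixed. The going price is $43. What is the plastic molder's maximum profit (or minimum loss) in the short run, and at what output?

AVC = 27 - 4q + q^2; min AVC = $23 at q = 2. Since P = $43 ≥ min AVC, the firm produces.
MC = 27 - 8q + 3q^2. Setting P = MC and taking the root on the rising branch gives q* = 4.
TR = 43·4 = 172. TC = 189 + 108 = 297. Profit = 172 − 297 = -$125.
By producing, the firm covers all variable cost plus $64 of fixed cost; shutting down would lose the full $189.

Profit = -$125 at q = 4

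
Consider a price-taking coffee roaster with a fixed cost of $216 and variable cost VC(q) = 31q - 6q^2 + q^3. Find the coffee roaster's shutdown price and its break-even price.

Shutdown price = min AVC. AVC = 31 - 6q + q^2, with vertex at q = 3 and minimum $22.
ATC = 216/q + 31 - 6q + q^2. Setting dATC/dq = −216/q^2 − 6 + 2q = 0 gives q = 6 (since 2·6^3 − 6·6^2 = 216).
min ATC = 216/6 + 31 − 6·6 + 6^2 = $67. That is the break-even price.
Between these two prices the firm operates at a loss; above $67 it earns a profit.

Shutdown price = $22; break-even price = $67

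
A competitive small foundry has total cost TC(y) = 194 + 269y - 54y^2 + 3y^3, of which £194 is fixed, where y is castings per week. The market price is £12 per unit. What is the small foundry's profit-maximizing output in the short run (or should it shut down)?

Shut down

Variable cost is VC = 269y - 54y^2 + 3y^3, so AVC = VC/y = 269 - 54y + 3y^2 and MC = dTC/dy = 269 - 108y + 9y^2.
The AVC parabola has its vertex at y = 54/6 = 9, where AVC = 269 - 54·9 + 3·9^2 = £26.
Since P = £12 < min AVC = £26, price fails to cover variable cost at any output.
Shutting down limits the loss to fixed cost, £194.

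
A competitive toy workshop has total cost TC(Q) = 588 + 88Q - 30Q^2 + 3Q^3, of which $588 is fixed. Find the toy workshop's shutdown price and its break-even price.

Shutdown price = $13; break-even price = $109

AVC = 88 - 30Q + 3Q^2; minimized at Q = 5, giving min AVC = $13. That is the shutdown price.
ATC = 588/Q + 88 - 30Q + 3Q^2. Setting dATC/dQ = −588/Q^2 − 30 + 6Q = 0 gives Q = 7 (since 6·7^3 − 30·7^2 = 588).
min ATC = 588/7 + 88 − 30·7 + 3·7^2 = $109. That is the break-even price.
For $13 ≤ P < $109 the firm produces at a loss; below $13 it shuts down.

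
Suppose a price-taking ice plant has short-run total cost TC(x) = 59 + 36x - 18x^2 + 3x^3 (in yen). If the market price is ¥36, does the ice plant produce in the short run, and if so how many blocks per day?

Produce at x = 4

Variable cost is VC = 36x - 18x^2 + 3x^3, so AVC = VC/x = 36 - 18x + 3x^2 and MC = dTC/dx = 36 - 36x + 9x^2.
AVC is minimized where dAVC/dx = -18 + 6x = 0, at x = 3; min AVC = 36 - 18·3 + 3·3^2 = ¥9.
Since P = ¥36 ≥ min AVC = ¥9, price covers variable cost and the firm should produce.
Solving P = MC: -36x + 9x^2 = 0 ⇒ x = 0 or 4. On the upward-sloping branch, x* = 4.
Check: AVC at x = 4 is ¥12 ≤ P, so revenue covers variable cost.
Profit = P·x − TC = 36·4 − 107 = ¥37.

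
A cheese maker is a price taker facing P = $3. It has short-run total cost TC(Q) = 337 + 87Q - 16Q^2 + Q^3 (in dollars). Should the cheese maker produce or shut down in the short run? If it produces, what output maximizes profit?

Shut down

From TC, MC = TC'(Q) = 87 - 32Q + 3Q^2 and AVC = VC/Q = 87 - 16Q + Q^2.
AVC is minimized where dAVC/dQ = -16 + 2Q = 0, at Q = 8; min AVC = 87 - 16·8 + 8^2 = $23.
P = $3 lies below min AVC = $23; no output level covers variable cost.
Best response: produce nothing and absorb the $337 fixed cost.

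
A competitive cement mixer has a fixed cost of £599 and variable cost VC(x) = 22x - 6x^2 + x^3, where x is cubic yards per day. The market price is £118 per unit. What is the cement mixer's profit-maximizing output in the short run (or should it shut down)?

Variable cost is VC = 22x - 6x^2 + x^3, so AVC = VC/x = 22 - 6x + x^2 and MC = dTC/dx = 22 - 12x + 3x^2.
AVC hits its minimum where MC = AVC, at x = 3, giving min AVC = 22 - 6·3 + 3^2 = £13.
Since P = £118 ≥ min AVC = £13, price covers variable cost and the firm should produce.
P = MC gives -96 - 12x + 3x^2 = 0, with roots -4 and 8. Take the larger (rising MC): x* = 8.
Check: AVC at x = 8 is £38 ≤ P, so revenue covers variable cost.
Profit = P·x − TC = 118·8 − 903 = £41.

Produce at x = 8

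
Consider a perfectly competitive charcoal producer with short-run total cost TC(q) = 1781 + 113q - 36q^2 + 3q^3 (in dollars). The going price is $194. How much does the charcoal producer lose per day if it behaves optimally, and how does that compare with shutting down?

AVC = 113 - 36q + 3q^2 has its minimum $5 at q = 6; price $194 clears that bar, so the firm operates.
MC = 113 - 72q + 9q^2. Setting P = MC and taking the root on the rising branch gives q* = 9.
TR = 194·9 = 1746. TC = 1781 + 288 = 2069. Profit = 1746 − 2069 = -$323.
That loss of $323 beats the $1781 the firm would lose by shutting down; producing recovers $1458 of fixed cost.

Profit = -$323 at q = 9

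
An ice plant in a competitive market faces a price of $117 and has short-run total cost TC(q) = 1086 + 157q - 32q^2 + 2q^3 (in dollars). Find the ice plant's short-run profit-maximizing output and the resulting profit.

Profit = -$286 at q = 10

AVC = 157 - 32q + 2q^2 has its minimum $29 at q = 8; price $117 clears that bar, so the firm operates.
With MC = 157 - 64q + 6q^2, P = MC on the upward-sloping part at q* = 10.
TR = 117·10 = 1170. TC = 1086 + 370 = 1456. Profit = 1170 − 1456 = -$286.
That loss of $286 beats the $1086 the firm would lose by shutting down; producing recovers $800 of fixed cost.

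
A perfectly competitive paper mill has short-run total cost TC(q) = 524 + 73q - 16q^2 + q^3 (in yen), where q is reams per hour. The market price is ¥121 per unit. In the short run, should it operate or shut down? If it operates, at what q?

Produce at q = 12

From TC, MC = TC'(q) = 73 - 32q + 3q^2 and AVC = VC/q = 73 - 16q + q^2.
The AVC parabola has its vertex at q = 16/2 = 8, where AVC = 73 - 16·8 + 8^2 = ¥9.
Because ¥121 ≥ ¥9, revenue can cover variable cost; the firm operates.
Set P = MC: 121 = 73 - 32q + 3q^2 → -48 - 32q + 3q^2 = 0. The roots are q = -4/3 and q = 12; the profit-maximizing output is on the rising part of MC, so q* = 12.
Check: AVC at q = 12 is ¥25 ≤ P, so revenue covers variable cost.
Profit = P·q − TC = 121·12 − 824 = ¥628.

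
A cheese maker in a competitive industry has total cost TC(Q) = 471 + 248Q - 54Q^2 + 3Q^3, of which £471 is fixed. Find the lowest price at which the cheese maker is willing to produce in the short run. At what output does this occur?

£5 per unit, at Q = 9

The shutdown price is the minimum of AVC. VC = 248Q - 54Q^2 + 3Q^3, so AVC = 248 - 54Q + 3Q^2.
At the minimum of AVC, MC = AVC. MC = 248 - 108Q + 9Q^2; setting MC = AVC gives 6Q^2 - 54Q = 0, so Q = 9. min AVC = 5.
So the shutdown price is £5.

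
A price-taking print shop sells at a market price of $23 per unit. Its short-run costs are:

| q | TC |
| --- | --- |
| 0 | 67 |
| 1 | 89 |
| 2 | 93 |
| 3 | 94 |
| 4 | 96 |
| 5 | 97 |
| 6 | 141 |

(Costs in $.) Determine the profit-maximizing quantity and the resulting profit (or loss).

q = 5; profit = $18

Profit at each row (π = 23q − TC): q=0: -67; q=1: -66; q=2: -47; q=3: -25; q=4: -4; q=5: 18; q=6: -3.
Profit is maximized at q = 5. AVC there is 30/5 = $6 ≤ P, so producing beats shutting down (which would give -$67).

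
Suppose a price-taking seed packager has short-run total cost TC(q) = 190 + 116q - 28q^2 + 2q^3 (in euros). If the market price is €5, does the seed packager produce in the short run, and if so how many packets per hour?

Shut down

From TC, MC = TC'(q) = 116 - 56q + 6q^2 and AVC = VC/q = 116 - 28q + 2q^2.
AVC hits its minimum where MC = AVC, at q = 7, giving min AVC = 116 - 28·7 + 2·7^2 = €18.
P = €5 lies below min AVC = €18; no output level covers variable cost.
The firm minimizes its loss by shutting down and losing only its fixed cost of €190.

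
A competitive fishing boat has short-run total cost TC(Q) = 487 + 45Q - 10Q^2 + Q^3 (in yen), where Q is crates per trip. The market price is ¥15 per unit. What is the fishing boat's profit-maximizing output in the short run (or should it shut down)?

From TC, MC = TC'(Q) = 45 - 20Q + 3Q^2 and AVC = VC/Q = 45 - 10Q + Q^2.
AVC is minimized where dAVC/dQ = -10 + 2Q = 0, at Q = 5; min AVC = 45 - 10·5 + 5^2 = ¥20.
Since P = ¥15 < min AVC = ¥20, price fails to cover variable cost at any output.
Best response: produce nothing and absorb the ¥487 fixed cost.

Shut down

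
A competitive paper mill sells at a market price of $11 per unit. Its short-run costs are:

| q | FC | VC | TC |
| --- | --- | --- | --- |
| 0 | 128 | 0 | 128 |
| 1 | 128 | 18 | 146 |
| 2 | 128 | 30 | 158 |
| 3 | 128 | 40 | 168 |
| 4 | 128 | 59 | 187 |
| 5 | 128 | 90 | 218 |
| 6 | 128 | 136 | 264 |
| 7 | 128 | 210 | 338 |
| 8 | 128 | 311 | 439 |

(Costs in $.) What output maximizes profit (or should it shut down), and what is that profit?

q = 0 (shut down); profit = -$128

Compute π = P·q − TC at each output: q=0: -128; q=1: -135; q=2: -136; q=3: -135; q=4: -143; q=5: -163; q=6: -198; q=7: -261; q=8: -351.
Profit is highest at q = 0. Equivalently, the lowest AVC in the table is 40/3 ≈ $13.33 at q = 3, and P = $11 falls below it — price never covers variable cost, so the firm shuts down and loses only its fixed cost.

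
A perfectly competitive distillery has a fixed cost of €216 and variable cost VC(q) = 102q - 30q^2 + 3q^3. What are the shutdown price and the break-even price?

Shutdown price = min AVC. AVC = 102 - 30q + 3q^2, with vertex at q = 5 and minimum €27.
ATC = 216/q + 102 - 30q + 3q^2. Setting dATC/dq = −216/q^2 − 30 + 6q = 0 gives q = 6 (since 6·6^3 − 30·6^2 = 216).
min ATC = 216/6 + 102 − 30·6 + 3·6^2 = €66. That is the break-even price.
Between these two prices the firm operates at a loss; above €66 it earns a profit.

Shutdown price = €27; break-even price = €66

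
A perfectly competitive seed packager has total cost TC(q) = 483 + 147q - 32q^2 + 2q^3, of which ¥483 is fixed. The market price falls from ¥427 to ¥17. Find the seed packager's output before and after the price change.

Output falls from 14 to 0 (the firm shuts down)

AVC = 147 - 32q + 2q^2, minimized at q = 8 where min AVC = ¥19. MC = 147 - 64q + 6q^2.
With P = ¥427 above the shutdown price, P = MC gives q = 14.
At P = ¥17 < min AVC = ¥19, price no longer covers variable cost at any output, so the firm shuts down: q = 0.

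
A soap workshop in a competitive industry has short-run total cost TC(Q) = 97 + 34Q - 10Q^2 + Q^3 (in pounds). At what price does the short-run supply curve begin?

£9 per unit

Short-run supply begins at min AVC. From VC = 34Q - 10Q^2 + Q^3, AVC = 34 - 10Q + Q^2.
At the minimum of AVC, MC = AVC. MC = 34 - 20Q + 3Q^2; setting MC = AVC gives 2Q^2 - 10Q = 0, so Q = 5. min AVC = 9.
The firm shuts down for any P below £9.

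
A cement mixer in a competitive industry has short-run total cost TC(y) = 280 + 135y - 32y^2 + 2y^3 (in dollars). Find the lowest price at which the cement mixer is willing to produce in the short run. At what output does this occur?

$7 per unit, at y = 8

The shutdown price is the minimum of AVC. VC = 135y - 32y^2 + 2y^3, so AVC = 135 - 32y + 2y^2.
At the minimum of AVC, MC = AVC. MC = 135 - 64y + 6y^2; setting MC = AVC gives 4y^2 - 32y = 0, so y = 8. min AVC = 7.
For P < $7 the firm produces nothing.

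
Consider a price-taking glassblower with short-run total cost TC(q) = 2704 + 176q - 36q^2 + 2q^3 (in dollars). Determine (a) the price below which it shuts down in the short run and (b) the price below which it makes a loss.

Shutdown price = $14; break-even price = $254

AVC = 176 - 36q + 2q^2; minimized at q = 9, giving min AVC = $14. That is the shutdown price.
ATC = 2704/q + 176 - 36q + 2q^2. Setting dATC/dq = −2704/q^2 − 36 + 4q = 0 gives q = 13 (since 4·13^3 − 36·13^2 = 2704).
min ATC = 2704/13 + 176 − 36·13 + 2·13^2 = $254. That is the break-even price.
For $14 ≤ P < $254 the firm produces at a loss; below $14 it shuts down.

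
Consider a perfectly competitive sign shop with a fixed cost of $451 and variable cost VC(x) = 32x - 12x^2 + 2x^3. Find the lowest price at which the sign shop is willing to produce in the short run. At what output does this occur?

$14 per unit, at x = 3

The shutdown price is the minimum of AVC. VC = 32x - 12x^2 + 2x^3, so AVC = 32 - 12x + 2x^2.
dAVC/dx = -12 + 4x = 0 gives x = 3. min AVC = 32 - 12·3 + 2·3^2 = 14.
The firm shuts down for any P below $14.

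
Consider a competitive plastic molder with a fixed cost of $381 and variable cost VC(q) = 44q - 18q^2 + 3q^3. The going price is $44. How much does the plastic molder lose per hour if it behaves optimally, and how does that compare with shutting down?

Profit = -$285 at q = 4

AVC = 44 - 18q + 3q^2; min AVC = $17 at q = 3. Since P = $44 ≥ min AVC, the firm produces.
MC = 44 - 36q + 9q^2. Setting P = MC and taking the root on the rising branch gives q* = 4.
TR = 44·4 = 176. TC = 381 + 80 = 461. Profit = 176 − 461 = -$285.
That loss of $285 beats the $381 the firm would lose by shutting down; producing recovers $96 of fixed cost.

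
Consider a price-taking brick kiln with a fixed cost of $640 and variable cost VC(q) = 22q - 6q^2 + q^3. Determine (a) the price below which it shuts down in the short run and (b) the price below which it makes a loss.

Shutdown price = min AVC. AVC = 22 - 6q + q^2, with vertex at q = 3 and minimum $13.
ATC = 640/q + 22 - 6q + q^2. Setting dATC/dq = −640/q^2 − 6 + 2q = 0 gives q = 8 (since 2·8^3 − 6·8^2 = 640).
min ATC = 640/8 + 22 − 6·8 + 8^2 = $118. That is the break-even price.
For $13 ≤ P < $118 the firm produces at a loss; below $13 it shuts down.

Shutdown price = $13; break-even price = $118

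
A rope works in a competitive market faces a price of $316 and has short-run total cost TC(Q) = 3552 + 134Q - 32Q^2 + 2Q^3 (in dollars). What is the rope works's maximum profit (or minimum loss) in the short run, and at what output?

Profit = -$172 at Q = 13

AVC = 134 - 32Q + 2Q^2 has its minimum $6 at Q = 8; price $316 clears that bar, so the firm operates.
MC = 134 - 64Q + 6Q^2. Setting P = MC and taking the root on the rising branch gives Q* = 13.
TR = 316·13 = 4108. TC = 3552 + 728 = 4280. Profit = 4108 − 4280 = -$172.
By producing, the firm covers all variable cost plus $3380 of fixed cost; shutting down would lose the full $3552.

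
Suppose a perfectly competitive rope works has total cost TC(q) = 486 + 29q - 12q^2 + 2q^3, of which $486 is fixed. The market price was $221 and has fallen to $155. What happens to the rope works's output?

MC = 29 - 24q + 6q^2; the shutdown threshold is min AVC = $11 (at q = 3).
With P = $221 above the shutdown price, P = MC gives q = 8.
At P = $155 ≥ min AVC, set P = MC: q = 7. The firm stays open but cuts output.

Output falls from 8 to 7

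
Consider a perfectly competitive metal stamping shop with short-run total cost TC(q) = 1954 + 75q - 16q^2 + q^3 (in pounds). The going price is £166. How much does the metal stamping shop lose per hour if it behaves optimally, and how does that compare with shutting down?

Profit = -£264 at q = 13

AVC = 75 - 16q + q^2 has its minimum £11 at q = 8; price £166 clears that bar, so the firm operates.
With MC = 75 - 32q + 3q^2, P = MC on the upward-sloping part at q* = 13.
TR = 166·13 = 2158. TC = 1954 + 468 = 2422. Profit = 2158 − 2422 = -£264.
Shutting down would mean losing the fixed cost of £1954, so operating at a loss of £264 is better by £1690.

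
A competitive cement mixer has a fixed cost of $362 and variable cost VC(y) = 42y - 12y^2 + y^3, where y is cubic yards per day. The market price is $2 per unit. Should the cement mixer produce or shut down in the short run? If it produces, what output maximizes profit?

Shut down

From TC, MC = TC'(y) = 42 - 24y + 3y^2 and AVC = VC/y = 42 - 12y + y^2.
AVC hits its minimum where MC = AVC, at y = 6, giving min AVC = 42 - 12·6 + 6^2 = $6.
P = $2 lies below min AVC = $6; no output level covers variable cost.
Shutting down limits the loss to fixed cost, $362.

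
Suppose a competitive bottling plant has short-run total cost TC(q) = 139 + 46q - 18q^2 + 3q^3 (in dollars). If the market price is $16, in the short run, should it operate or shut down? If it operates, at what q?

Strip out fixed cost: VC = 46q - 18q^2 + 3q^3. Then AVC = 46 - 18q + 3q^2 and MC = 46 - 36q + 9q^2.
The AVC parabola has its vertex at q = 18/6 = 3, where AVC = 46 - 18·3 + 3·3^2 = $19.
With P < min AVC ($16 < $19), every unit sold adds to the loss.
The firm minimizes its loss by shutting down and losing only its fixed cost of $139.

Shut down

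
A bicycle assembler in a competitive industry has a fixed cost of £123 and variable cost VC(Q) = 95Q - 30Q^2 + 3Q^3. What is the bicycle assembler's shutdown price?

£20 per unit

Short-run supply begins at min AVC. From VC = 95Q - 30Q^2 + 3Q^3, AVC = 95 - 30Q + 3Q^2.
dAVC/dQ = -30 + 6Q = 0 gives Q = 5. min AVC = 95 - 30·5 + 3·5^2 = 20.
The firm shuts down for any P below £20.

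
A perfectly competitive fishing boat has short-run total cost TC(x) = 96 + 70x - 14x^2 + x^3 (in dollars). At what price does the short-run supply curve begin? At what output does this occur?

$21 per unit, at x = 7

The firm shuts down when price falls below the minimum of average variable cost. AVC = VC/x = 70 - 14x + x^2.
dAVC/dx = -14 + 2x = 0 gives x = 7. min AVC = 70 - 14·7 + 7^2 = 21.
For P < $21 the firm produces nothing.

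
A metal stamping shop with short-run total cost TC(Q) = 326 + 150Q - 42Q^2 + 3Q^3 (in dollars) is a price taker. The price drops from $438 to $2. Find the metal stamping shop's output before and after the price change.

AVC = 150 - 42Q + 3Q^2, minimized at Q = 7 where min AVC = $3. MC = 150 - 84Q + 9Q^2.
At P = $438 ≥ min AVC, set P = MC on the rising branch: Q = 12.
At P = $2 < min AVC = $3, price no longer covers variable cost at any output, so the firm shuts down: Q = 0.

Output falls from 12 to 0 (the firm shuts down)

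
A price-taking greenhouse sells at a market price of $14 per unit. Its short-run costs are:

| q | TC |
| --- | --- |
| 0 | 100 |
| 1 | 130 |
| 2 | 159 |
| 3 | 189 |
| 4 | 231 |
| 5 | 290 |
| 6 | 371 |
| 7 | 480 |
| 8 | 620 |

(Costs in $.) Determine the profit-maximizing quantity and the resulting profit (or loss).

q = 0 (shut down); profit = -$100

Compute π = P·q − TC at each output: q=0: -100; q=1: -116; q=2: -131; q=3: -147; q=4: -175; q=5: -220; q=6: -287; q=7: -382; q=8: -508.
Profit is highest at q = 0. Equivalently, the lowest AVC in the table is 59/2 ≈ $29.50 at q = 2, and P = $14 falls below it — price never covers variable cost, so the firm shuts down and loses only its fixed cost.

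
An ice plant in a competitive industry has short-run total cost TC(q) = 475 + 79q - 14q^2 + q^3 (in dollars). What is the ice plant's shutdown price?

$30 per unit

Short-run supply begins at min AVC. From VC = 79q - 14q^2 + q^3, AVC = 79 - 14q + q^2.
dAVC/dq = -14 + 2q = 0 gives q = 7. min AVC = 79 - 14·7 + 7^2 = 30.
For P < $30 the firm produces nothing.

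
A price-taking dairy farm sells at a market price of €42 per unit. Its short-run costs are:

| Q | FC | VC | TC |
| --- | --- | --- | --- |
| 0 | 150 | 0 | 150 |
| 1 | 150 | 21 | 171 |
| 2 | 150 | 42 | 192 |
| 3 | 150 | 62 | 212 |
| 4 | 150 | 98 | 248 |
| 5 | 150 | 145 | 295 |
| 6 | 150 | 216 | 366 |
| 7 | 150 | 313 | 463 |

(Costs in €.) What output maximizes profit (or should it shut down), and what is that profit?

Tabulate TR − TC: Q=0: -150; Q=1: -129; Q=2: -108; Q=3: -86; Q=4: -80; Q=5: -85; Q=6: -114; Q=7: -169.
Profit is maximized at Q = 4. AVC there is 98/4 = €24.50 ≤ P, so producing beats shutting down (which would give -€150).

Q = 4; profit = -€80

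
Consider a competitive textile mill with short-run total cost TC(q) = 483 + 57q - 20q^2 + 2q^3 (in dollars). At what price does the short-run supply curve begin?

The firm shuts down when price falls below the minimum of average variable cost. AVC = VC/q = 57 - 20q + 2q^2.
At the minimum of AVC, MC = AVC. MC = 57 - 40q + 6q^2; setting MC = AVC gives 4q^2 - 20q = 0, so q = 5. min AVC = 7.
The firm shuts down for any P below $7.

$7 per unit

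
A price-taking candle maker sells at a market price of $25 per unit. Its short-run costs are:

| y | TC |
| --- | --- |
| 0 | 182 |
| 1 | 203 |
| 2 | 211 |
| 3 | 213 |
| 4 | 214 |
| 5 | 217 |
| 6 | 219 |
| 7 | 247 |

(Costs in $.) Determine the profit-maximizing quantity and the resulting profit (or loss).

y = 6; profit = -$69

Profit at each row (π = 25y − TC): y=0: -182; y=1: -178; y=2: -161; y=3: -138; y=4: -114; y=5: -92; y=6: -69; y=7: -72.
Profit is maximized at y = 6. AVC there is 37/6 = $6.17 ≤ P, so producing beats shutting down (which would give -$182).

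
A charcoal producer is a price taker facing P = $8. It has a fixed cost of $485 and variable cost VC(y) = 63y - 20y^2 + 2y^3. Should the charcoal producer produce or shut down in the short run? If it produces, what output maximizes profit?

Shut down

From TC, MC = TC'(y) = 63 - 40y + 6y^2 and AVC = VC/y = 63 - 20y + 2y^2.
AVC is minimized where dAVC/dy = -20 + 4y = 0, at y = 5; min AVC = 63 - 20·5 + 2·5^2 = $13.
With P < min AVC ($8 < $13), every unit sold adds to the loss.
Best response: produce nothing and absorb the $485 fixed cost.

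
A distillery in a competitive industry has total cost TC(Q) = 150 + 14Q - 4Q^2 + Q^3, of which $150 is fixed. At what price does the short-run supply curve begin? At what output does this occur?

The firm shuts down when price falls below the minimum of average variable cost. AVC = VC/Q = 14 - 4Q + Q^2.
At the minimum of AVC, MC = AVC. MC = 14 - 8Q + 3Q^2; setting MC = AVC gives 2Q^2 - 4Q = 0, so Q = 2. min AVC = 10.
For P < $10 the firm produces nothing.

$10 per unit, at Q = 2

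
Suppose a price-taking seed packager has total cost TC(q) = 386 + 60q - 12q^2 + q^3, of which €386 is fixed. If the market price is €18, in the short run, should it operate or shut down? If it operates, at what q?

Variable cost is VC = 60q - 12q^2 + q^3, so AVC = VC/q = 60 - 12q + q^2 and MC = dTC/dq = 60 - 24q + 3q^2.
AVC is minimized where dAVC/dq = -12 + 2q = 0, at q = 6; min AVC = 60 - 12·6 + 6^2 = €24.
P = €18 lies below min AVC = €24; no output level covers variable cost.
The firm minimizes its loss by shutting down and losing only its fixed cost of €386.

Shut down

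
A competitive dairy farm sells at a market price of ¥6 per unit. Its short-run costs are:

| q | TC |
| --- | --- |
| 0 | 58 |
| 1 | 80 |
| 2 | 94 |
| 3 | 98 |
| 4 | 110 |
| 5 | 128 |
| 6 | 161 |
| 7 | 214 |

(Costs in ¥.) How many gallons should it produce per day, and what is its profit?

Tabulate TR − TC: q=0: -58; q=1: -74; q=2: -82; q=3: -80; q=4: -86; q=5: -98; q=6: -125; q=7: -172.
Profit is highest at q = 0. Equivalently, the lowest AVC in the table is 52/4 ≈ ¥13 at q = 4, and P = ¥6 falls below it — price never covers variable cost, so the firm shuts down and loses only its fixed cost.

q = 0 (shut down); profit = -¥58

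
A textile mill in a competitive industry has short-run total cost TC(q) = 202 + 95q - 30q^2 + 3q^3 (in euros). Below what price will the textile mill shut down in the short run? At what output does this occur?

Short-run supply begins at min AVC. From VC = 95q - 30q^2 + 3q^3, AVC = 95 - 30q + 3q^2.
dAVC/dq = -30 + 6q = 0 gives q = 5. min AVC = 95 - 30·5 + 3·5^2 = 20.
For P < €20 the firm produces nothing.

€20 per unit, at q = 5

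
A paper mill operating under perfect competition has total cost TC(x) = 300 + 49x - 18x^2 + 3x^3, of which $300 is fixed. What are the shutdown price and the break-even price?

Shutdown price = min AVC. AVC = 49 - 18x + 3x^2, with vertex at x = 3 and minimum $22.
ATC = 300/x + 49 - 18x + 3x^2. Setting dATC/dx = −300/x^2 − 18 + 6x = 0 gives x = 5 (since 6·5^3 − 18·5^2 = 300).
min ATC = 300/5 + 49 − 18·5 + 3·5^2 = $94. That is the break-even price.
For $22 ≤ P < $94 the firm produces at a loss; below $22 it shuts down.

Shutdown price = $22; break-even price = $94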